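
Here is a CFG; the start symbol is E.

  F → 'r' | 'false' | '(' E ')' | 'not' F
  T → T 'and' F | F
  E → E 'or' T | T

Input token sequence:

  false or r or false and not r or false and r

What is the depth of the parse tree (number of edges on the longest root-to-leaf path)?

[E [E [E [E [T [F false]]] or [T [F r]]] or [T [T [F false]] and [F not [F r]]]] or [T [T [F false]] and [F r]]]

6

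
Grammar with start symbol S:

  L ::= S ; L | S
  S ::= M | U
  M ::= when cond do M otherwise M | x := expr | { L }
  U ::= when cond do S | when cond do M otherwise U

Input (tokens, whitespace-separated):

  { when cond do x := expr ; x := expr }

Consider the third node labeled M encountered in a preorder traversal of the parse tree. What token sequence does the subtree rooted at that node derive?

x := expr

[S [M { [L [S [U when cond do [S [M x := expr]]]] ; [L [S [M x := expr]]]] }]]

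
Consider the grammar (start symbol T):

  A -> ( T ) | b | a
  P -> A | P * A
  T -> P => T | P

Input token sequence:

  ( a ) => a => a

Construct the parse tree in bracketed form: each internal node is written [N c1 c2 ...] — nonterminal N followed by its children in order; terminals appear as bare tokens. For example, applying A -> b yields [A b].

T
P => T
A => T
( T ) => T
( P ) => T
( A ) => T
( a ) => T
( a ) => P => T
( a ) => A => T
( a ) => a => T
( a ) => a => P
( a ) => a => A
( a ) => a => a

[T [P [A ( [T [P [A a]]] )]] => [T [P [A a]] => [T [P [A a]]]]]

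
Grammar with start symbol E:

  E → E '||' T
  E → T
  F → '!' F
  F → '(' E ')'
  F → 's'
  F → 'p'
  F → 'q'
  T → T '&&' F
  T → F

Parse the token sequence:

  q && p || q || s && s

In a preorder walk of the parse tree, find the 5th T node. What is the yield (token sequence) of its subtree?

s

[E [E [E [T [T [F q]] && [F p]]] || [T [F q]]] || [T [T [F s]] && [F s]]]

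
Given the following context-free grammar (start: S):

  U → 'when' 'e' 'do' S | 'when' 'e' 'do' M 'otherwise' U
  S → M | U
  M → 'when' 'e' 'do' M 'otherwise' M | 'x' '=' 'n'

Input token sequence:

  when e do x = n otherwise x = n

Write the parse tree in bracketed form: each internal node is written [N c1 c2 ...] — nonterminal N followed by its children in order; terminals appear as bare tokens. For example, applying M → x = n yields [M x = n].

[S [M when e do [M x = n] otherwise [M x = n]]]

S
M
when e do M otherwise M
when e do x = n otherwise M
when e do x = n otherwise x = n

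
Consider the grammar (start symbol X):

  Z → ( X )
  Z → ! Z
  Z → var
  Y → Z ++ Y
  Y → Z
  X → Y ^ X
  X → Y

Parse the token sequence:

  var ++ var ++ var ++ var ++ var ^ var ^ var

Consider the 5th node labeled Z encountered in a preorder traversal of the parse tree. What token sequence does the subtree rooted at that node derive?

var

[X [Y [Z var] ++ [Y [Z var] ++ [Y [Z var] ++ [Y [Z var] ++ [Y [Z var]]]]]] ^ [X [Y [Z var]] ^ [X [Y [Z var]]]]]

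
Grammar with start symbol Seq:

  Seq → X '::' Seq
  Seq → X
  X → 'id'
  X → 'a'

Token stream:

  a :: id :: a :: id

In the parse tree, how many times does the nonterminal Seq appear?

[Seq [X a] :: [Seq [X id] :: [Seq [X a] :: [Seq [X id]]]]]

4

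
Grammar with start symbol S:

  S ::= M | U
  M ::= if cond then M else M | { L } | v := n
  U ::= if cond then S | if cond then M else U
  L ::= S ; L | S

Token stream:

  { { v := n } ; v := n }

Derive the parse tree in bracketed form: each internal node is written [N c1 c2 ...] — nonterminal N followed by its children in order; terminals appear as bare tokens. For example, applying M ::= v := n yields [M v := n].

[S [M { [L [S [M { [L [S [M v := n]]] }]] ; [L [S [M v := n]]]] }]]

S
M
{ L }
{ S ; L }
{ M ; L }
{ { L } ; L }
{ { S } ; L }
{ { M } ; L }
{ { v := n } ; L }
{ { v := n } ; S }
{ { v := n } ; M }
{ { v := n } ; v := n }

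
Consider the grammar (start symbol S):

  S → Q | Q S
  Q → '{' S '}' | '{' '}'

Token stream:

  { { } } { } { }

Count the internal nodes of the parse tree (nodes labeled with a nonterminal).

8

[S [Q { [S [Q { }]] }] [S [Q { }] [S [Q { }]]]]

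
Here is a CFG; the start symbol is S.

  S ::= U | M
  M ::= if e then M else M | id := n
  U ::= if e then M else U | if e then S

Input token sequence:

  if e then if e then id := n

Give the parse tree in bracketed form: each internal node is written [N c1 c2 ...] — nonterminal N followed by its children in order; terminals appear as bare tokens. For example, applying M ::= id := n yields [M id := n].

[S [U if e then [S [U if e then [S [M id := n]]]]]]

S
U
if e then S
if e then U
if e then if e then S
if e then if e then M
if e then if e then id := n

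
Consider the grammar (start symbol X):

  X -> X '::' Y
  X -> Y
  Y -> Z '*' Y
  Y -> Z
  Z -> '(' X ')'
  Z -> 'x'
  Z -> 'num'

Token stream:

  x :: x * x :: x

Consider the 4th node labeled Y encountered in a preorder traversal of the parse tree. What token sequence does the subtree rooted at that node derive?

x

[X [X [X [Y [Z x]]] :: [Y [Z x] * [Y [Z x]]]] :: [Y [Z x]]]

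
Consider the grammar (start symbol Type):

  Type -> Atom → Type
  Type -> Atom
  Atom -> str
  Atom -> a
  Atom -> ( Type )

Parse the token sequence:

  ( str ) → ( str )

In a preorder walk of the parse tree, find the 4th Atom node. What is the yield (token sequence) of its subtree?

str

[Type [Atom ( [Type [Atom str]] )] → [Type [Atom ( [Type [Atom str]] )]]]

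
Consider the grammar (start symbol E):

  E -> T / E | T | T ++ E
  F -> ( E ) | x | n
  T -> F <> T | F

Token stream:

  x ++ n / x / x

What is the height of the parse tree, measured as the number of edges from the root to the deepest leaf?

6

[E [T [F x]] ++ [E [T [F n]] / [E [T [F x]] / [E [T [F x]]]]]]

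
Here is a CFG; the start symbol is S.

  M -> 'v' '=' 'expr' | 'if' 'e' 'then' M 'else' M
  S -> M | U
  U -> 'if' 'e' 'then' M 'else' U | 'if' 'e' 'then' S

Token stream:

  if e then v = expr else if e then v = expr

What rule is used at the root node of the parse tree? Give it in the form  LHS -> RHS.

[S [U if e then [M v = expr] else [U if e then [S [M v = expr]]]]]

S -> U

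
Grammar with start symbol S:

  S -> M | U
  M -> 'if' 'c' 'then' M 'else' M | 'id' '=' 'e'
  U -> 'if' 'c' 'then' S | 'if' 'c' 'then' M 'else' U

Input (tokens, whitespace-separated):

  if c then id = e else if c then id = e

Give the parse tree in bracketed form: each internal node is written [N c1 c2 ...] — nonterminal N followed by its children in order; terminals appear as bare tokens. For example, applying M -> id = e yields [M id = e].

S
U
if c then M else U
if c then id = e else U
if c then id = e else if c then S
if c then id = e else if c then M
if c then id = e else if c then id = e

[S [U if c then [M id = e] else [U if c then [S [M id = e]]]]]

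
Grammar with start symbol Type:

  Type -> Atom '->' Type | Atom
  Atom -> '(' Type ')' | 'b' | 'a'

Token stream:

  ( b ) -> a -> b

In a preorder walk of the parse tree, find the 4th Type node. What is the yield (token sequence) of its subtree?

[Type [Atom ( [Type [Atom b]] )] -> [Type [Atom a] -> [Type [Atom b]]]]

b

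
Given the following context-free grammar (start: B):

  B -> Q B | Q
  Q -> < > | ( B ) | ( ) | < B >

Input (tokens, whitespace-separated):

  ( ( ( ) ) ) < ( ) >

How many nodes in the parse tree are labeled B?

[B [Q ( [B [Q ( [B [Q ( )]] )]] )] [B [Q < [B [Q ( )]] >]]]

5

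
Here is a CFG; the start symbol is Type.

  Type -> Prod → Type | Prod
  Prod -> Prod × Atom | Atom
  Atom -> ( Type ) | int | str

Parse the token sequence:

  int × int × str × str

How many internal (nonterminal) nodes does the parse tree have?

[Type [Prod [Prod [Prod [Prod [Atom int]] × [Atom int]] × [Atom str]] × [Atom str]]]

9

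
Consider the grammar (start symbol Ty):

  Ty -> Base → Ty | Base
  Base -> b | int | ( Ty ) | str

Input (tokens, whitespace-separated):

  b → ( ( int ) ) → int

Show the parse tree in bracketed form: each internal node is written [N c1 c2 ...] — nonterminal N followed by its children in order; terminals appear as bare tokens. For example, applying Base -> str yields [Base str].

Ty
Base → Ty
b → Ty
b → Base → Ty
b → ( Ty ) → Ty
b → ( Base ) → Ty
b → ( ( Ty ) ) → Ty
b → ( ( Base ) ) → Ty
b → ( ( int ) ) → Ty
b → ( ( int ) ) → Base
b → ( ( int ) ) → int

[Ty [Base b] → [Ty [Base ( [Ty [Base ( [Ty [Base int]] )]] )] → [Ty [Base int]]]]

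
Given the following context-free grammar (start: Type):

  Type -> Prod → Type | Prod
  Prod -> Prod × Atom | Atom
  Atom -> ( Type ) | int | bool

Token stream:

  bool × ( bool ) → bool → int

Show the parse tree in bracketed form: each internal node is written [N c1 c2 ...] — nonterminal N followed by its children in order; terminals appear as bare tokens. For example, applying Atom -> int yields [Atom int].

Type
Prod → Type
Prod × Atom → Type
Atom × Atom → Type
bool × Atom → Type
bool × ( Type ) → Type
bool × ( Prod ) → Type
bool × ( Atom ) → Type
bool × ( bool ) → Type
bool × ( bool ) → Prod → Type
bool × ( bool ) → Atom → Type
bool × ( bool ) → bool → Type
bool × ( bool ) → bool → Prod
bool × ( bool ) → bool → Atom
bool × ( bool ) → bool → int

[Type [Prod [Prod [Atom bool]] × [Atom ( [Type [Prod [Atom bool]]] )]] → [Type [Prod [Atom bool]] → [Type [Prod [Atom int]]]]]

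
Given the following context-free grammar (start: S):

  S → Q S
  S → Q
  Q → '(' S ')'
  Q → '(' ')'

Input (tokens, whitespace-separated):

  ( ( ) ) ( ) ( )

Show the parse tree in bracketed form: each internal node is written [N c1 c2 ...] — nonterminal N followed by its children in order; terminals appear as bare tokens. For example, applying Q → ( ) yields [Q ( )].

S
Q S
( S ) S
( Q ) S
( ( ) ) S
( ( ) ) Q S
( ( ) ) ( ) S
( ( ) ) ( ) Q
( ( ) ) ( ) ( )

[S [Q ( [S [Q ( )]] )] [S [Q ( )] [S [Q ( )]]]]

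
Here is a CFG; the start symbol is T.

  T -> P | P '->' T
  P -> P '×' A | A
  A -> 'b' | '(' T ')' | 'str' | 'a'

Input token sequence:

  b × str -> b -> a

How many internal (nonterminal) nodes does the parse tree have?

[T [P [P [A b]] × [A str]] -> [T [P [A b]] -> [T [P [A a]]]]]

11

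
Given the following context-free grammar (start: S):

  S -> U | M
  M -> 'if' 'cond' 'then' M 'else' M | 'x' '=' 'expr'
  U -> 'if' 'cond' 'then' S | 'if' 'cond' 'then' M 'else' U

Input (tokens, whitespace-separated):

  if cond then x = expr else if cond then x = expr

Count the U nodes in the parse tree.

[S [U if cond then [M x = expr] else [U if cond then [S [M x = expr]]]]]

2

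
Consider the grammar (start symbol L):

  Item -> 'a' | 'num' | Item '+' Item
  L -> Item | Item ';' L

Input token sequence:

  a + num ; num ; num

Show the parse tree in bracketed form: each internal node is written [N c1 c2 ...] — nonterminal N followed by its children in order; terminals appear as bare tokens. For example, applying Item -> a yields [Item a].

[L [Item [Item a] + [Item num]] ; [L [Item num] ; [L [Item num]]]]

L
Item ; L
Item + Item ; L
a + Item ; L
a + num ; L
a + num ; Item ; L
a + num ; num ; L
a + num ; num ; Item
a + num ; num ; num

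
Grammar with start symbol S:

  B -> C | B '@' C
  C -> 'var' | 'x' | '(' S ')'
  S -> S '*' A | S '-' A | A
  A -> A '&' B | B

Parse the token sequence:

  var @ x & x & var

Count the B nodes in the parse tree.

[S [A [A [A [B [B [C var]] @ [C x]]] & [B [C x]]] & [B [C var]]]]

4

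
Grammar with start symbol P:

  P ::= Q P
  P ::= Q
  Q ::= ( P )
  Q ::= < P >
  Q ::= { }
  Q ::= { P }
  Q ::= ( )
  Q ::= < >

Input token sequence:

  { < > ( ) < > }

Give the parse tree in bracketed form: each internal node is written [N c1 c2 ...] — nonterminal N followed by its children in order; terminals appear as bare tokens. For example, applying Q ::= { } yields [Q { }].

[P [Q { [P [Q < >] [P [Q ( )] [P [Q < >]]]] }]]

P
Q
{ P }
{ Q P }
{ < > P }
{ < > Q P }
{ < > ( ) P }
{ < > ( ) Q }
{ < > ( ) < > }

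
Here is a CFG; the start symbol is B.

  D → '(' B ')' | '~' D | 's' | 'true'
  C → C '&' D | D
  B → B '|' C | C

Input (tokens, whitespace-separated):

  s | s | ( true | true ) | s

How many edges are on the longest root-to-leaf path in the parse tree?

[B [B [B [B [C [D s]]] | [C [D s]]] | [C [D ( [B [B [C [D true]]] | [C [D true]]] )]]] | [C [D s]]]

8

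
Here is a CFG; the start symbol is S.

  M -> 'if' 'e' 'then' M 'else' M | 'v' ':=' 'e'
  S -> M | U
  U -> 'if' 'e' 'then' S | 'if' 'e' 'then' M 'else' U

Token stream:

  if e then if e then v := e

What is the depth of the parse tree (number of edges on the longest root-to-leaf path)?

6

[S [U if e then [S [U if e then [S [M v := e]]]]]]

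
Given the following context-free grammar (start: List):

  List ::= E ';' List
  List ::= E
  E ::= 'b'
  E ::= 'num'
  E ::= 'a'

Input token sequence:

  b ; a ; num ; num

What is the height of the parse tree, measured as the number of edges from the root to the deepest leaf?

[List [E b] ; [List [E a] ; [List [E num] ; [List [E num]]]]]

5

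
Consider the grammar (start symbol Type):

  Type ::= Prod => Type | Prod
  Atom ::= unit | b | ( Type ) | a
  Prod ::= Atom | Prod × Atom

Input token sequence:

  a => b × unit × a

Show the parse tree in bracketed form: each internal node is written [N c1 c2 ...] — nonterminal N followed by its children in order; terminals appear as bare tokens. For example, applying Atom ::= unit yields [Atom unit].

[Type [Prod [Atom a]] => [Type [Prod [Prod [Prod [Atom b]] × [Atom unit]] × [Atom a]]]]

Type
Prod => Type
Atom => Type
a => Type
a => Prod
a => Prod × Atom
a => Prod × Atom × Atom
a => Atom × Atom × Atom
a => b × Atom × Atom
a => b × unit × Atom
a => b × unit × a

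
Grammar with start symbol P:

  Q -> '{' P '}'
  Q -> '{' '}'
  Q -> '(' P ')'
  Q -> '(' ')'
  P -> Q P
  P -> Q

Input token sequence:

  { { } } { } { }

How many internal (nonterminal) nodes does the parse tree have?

[P [Q { [P [Q { }]] }] [P [Q { }] [P [Q { }]]]]

8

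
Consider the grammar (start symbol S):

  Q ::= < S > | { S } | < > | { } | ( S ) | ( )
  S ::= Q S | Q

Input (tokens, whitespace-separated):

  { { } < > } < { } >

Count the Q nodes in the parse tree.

[S [Q { [S [Q { }] [S [Q < >]]] }] [S [Q < [S [Q { }]] >]]]

5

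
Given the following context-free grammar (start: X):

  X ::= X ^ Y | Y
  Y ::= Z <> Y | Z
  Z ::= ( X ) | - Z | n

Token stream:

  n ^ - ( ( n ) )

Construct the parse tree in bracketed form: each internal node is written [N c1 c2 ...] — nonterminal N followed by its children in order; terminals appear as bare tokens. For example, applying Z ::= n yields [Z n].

X
X ^ Y
Y ^ Y
Z ^ Y
n ^ Y
n ^ Z
n ^ - Z
n ^ - ( X )
n ^ - ( Y )
n ^ - ( Z )
n ^ - ( ( X ) )
n ^ - ( ( Y ) )
n ^ - ( ( Z ) )
n ^ - ( ( n ) )

[X [X [Y [Z n]]] ^ [Y [Z - [Z ( [X [Y [Z ( [X [Y [Z n]]] )]]] )]]]]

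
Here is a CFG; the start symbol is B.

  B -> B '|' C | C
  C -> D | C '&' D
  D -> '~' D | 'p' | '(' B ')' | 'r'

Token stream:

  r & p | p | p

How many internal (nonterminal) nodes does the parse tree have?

11

[B [B [B [C [C [D r]] & [D p]]] | [C [D p]]] | [C [D p]]]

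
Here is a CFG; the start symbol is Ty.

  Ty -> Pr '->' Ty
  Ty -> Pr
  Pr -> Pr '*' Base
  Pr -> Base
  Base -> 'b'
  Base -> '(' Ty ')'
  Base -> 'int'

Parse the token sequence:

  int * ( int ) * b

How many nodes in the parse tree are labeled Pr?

4

[Ty [Pr [Pr [Pr [Base int]] * [Base ( [Ty [Pr [Base int]]] )]] * [Base b]]]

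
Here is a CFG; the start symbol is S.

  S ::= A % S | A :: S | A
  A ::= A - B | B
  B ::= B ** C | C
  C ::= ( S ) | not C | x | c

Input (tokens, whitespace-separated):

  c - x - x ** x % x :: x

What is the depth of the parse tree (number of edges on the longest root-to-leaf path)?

[S [A [A [A [B [C c]]] - [B [C x]]] - [B [B [C x]] ** [C x]]] % [S [A [B [C x]]] :: [S [A [B [C x]]]]]]

6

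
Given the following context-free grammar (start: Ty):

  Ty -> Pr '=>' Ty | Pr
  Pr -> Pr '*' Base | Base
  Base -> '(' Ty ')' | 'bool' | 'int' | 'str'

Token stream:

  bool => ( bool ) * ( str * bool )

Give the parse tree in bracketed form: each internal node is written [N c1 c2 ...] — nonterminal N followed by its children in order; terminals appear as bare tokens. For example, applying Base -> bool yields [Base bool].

[Ty [Pr [Base bool]] => [Ty [Pr [Pr [Base ( [Ty [Pr [Base bool]]] )]] * [Base ( [Ty [Pr [Pr [Base str]] * [Base bool]]] )]]]]

Ty
Pr => Ty
Base => Ty
bool => Ty
bool => Pr
bool => Pr * Base
bool => Base * Base
bool => ( Ty ) * Base
bool => ( Pr ) * Base
bool => ( Base ) * Base
bool => ( bool ) * Base
bool => ( bool ) * ( Ty )
bool => ( bool ) * ( Pr )
bool => ( bool ) * ( Pr * Base )
bool => ( bool ) * ( Base * Base )
bool => ( bool ) * ( str * Base )
bool => ( bool ) * ( str * bool )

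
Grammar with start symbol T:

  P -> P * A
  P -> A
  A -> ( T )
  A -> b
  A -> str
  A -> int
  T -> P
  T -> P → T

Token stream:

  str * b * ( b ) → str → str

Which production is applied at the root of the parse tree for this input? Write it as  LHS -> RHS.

[T [P [P [P [A str]] * [A b]] * [A ( [T [P [A b]]] )]] → [T [P [A str]] → [T [P [A str]]]]]

T -> P → T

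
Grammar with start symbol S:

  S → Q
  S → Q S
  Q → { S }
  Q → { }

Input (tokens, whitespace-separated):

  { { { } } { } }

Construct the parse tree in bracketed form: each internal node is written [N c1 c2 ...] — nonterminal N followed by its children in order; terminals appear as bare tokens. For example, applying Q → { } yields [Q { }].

[S [Q { [S [Q { [S [Q { }]] }] [S [Q { }]]] }]]

S
Q
{ S }
{ Q S }
{ { S } S }
{ { Q } S }
{ { { } } S }
{ { { } } Q }
{ { { } } { } }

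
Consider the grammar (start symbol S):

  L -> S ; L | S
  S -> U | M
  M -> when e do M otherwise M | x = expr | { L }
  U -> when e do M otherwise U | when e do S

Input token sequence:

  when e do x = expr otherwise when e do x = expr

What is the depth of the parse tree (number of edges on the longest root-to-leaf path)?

[S [U when e do [M x = expr] otherwise [U when e do [S [M x = expr]]]]]

5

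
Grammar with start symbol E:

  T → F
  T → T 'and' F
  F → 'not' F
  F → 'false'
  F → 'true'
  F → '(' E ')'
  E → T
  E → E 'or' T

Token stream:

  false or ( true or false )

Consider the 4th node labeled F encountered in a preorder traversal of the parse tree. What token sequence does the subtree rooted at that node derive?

[E [E [T [F false]]] or [T [F ( [E [E [T [F true]]] or [T [F false]]] )]]]

false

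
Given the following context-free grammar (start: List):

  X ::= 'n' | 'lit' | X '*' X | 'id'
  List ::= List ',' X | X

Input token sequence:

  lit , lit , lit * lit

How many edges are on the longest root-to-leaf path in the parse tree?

4

[List [List [List [X lit]] , [X lit]] , [X [X lit] * [X lit]]]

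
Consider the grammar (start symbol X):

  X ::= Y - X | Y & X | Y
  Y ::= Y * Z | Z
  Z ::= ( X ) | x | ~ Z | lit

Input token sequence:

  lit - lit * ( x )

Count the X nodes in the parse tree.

[X [Y [Z lit]] - [X [Y [Y [Z lit]] * [Z ( [X [Y [Z x]]] )]]]]

3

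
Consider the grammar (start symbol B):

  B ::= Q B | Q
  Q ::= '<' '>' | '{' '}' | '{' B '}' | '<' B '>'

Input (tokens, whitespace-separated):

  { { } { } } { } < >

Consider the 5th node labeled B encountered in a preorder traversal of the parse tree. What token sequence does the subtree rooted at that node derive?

< >

[B [Q { [B [Q { }] [B [Q { }]]] }] [B [Q { }] [B [Q < >]]]]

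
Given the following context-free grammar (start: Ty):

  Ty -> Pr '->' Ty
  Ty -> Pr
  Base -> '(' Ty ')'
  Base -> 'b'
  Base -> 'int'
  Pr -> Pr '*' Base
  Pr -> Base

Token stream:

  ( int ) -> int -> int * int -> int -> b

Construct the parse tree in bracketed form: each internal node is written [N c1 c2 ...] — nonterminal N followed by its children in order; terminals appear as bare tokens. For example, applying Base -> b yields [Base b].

[Ty [Pr [Base ( [Ty [Pr [Base int]]] )]] -> [Ty [Pr [Base int]] -> [Ty [Pr [Pr [Base int]] * [Base int]] -> [Ty [Pr [Base int]] -> [Ty [Pr [Base b]]]]]]]

Ty
Pr -> Ty
Base -> Ty
( Ty ) -> Ty
( Pr ) -> Ty
( Base ) -> Ty
( int ) -> Ty
( int ) -> Pr -> Ty
( int ) -> Base -> Ty
( int ) -> int -> Ty
( int ) -> int -> Pr -> Ty
( int ) -> int -> Pr * Base -> Ty
( int ) -> int -> Base * Base -> Ty
( int ) -> int -> int * Base -> Ty
( int ) -> int -> int * int -> Ty
( int ) -> int -> int * int -> Pr -> Ty
( int ) -> int -> int * int -> Base -> Ty
( int ) -> int -> int * int -> int -> Ty
( int ) -> int -> int * int -> int -> Pr
( int ) -> int -> int * int -> int -> Base
( int ) -> int -> int * int -> int -> b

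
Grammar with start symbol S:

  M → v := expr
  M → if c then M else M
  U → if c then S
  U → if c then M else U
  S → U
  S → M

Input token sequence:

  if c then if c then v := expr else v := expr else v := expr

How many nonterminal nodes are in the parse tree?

[S [M if c then [M if c then [M v := expr] else [M v := expr]] else [M v := expr]]]

6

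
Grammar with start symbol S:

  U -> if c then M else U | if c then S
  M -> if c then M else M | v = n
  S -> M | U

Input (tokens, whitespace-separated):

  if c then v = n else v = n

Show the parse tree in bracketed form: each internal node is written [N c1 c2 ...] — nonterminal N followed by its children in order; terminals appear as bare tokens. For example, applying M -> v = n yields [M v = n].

[S [M if c then [M v = n] else [M v = n]]]

S
M
if c then M else M
if c then v = n else M
if c then v = n else v = n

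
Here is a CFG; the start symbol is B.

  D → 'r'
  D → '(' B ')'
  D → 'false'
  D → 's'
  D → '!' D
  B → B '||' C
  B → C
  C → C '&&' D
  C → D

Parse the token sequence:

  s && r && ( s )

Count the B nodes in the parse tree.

[B [C [C [C [D s]] && [D r]] && [D ( [B [C [D s]]] )]]]

2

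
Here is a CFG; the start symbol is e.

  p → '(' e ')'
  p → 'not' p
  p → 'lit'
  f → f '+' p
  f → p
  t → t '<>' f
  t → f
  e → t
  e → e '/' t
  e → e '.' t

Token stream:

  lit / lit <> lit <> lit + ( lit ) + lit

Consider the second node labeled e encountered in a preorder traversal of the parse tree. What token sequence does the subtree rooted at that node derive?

[e [e [t [f [p lit]]]] / [t [t [t [f [p lit]]] <> [f [p lit]]] <> [f [f [f [p lit]] + [p ( [e [t [f [p lit]]]] )]] + [p lit]]]]

lit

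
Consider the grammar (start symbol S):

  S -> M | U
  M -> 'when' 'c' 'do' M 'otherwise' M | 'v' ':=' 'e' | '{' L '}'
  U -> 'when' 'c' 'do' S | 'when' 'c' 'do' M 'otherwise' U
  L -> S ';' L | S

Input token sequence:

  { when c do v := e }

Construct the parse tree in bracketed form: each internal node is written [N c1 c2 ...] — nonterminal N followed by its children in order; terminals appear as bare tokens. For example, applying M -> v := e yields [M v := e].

[S [M { [L [S [U when c do [S [M v := e]]]]] }]]

S
M
{ L }
{ S }
{ U }
{ when c do S }
{ when c do M }
{ when c do v := e }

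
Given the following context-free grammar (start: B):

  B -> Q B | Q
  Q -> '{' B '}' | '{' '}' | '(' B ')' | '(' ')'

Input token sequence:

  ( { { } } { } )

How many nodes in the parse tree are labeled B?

4

[B [Q ( [B [Q { [B [Q { }]] }] [B [Q { }]]] )]]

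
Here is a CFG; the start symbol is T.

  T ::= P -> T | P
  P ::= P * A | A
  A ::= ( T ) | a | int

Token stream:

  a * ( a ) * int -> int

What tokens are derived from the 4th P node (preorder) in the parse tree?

a

[T [P [P [P [A a]] * [A ( [T [P [A a]]] )]] * [A int]] -> [T [P [A int]]]]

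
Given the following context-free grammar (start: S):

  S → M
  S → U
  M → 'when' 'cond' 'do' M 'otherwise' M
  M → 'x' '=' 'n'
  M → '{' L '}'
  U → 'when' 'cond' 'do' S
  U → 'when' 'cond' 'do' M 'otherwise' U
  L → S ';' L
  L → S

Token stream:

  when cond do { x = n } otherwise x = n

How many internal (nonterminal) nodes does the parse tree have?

7

[S [M when cond do [M { [L [S [M x = n]]] }] otherwise [M x = n]]]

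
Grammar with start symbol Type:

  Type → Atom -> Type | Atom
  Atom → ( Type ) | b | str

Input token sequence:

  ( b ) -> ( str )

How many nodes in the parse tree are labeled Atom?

4

[Type [Atom ( [Type [Atom b]] )] -> [Type [Atom ( [Type [Atom str]] )]]]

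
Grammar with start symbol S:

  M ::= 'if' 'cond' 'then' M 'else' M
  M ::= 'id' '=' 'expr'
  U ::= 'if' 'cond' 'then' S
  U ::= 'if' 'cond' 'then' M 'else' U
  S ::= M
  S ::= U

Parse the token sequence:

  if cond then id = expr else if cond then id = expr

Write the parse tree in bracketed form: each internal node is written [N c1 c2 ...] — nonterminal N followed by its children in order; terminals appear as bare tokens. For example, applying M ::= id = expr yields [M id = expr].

S
U
if cond then M else U
if cond then id = expr else U
if cond then id = expr else if cond then S
if cond then id = expr else if cond then M
if cond then id = expr else if cond then id = expr

[S [U if cond then [M id = expr] else [U if cond then [S [M id = expr]]]]]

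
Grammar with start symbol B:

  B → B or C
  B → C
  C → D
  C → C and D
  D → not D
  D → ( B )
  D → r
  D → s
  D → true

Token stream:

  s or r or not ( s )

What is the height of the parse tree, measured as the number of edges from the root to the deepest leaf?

7

[B [B [B [C [D s]]] or [C [D r]]] or [C [D not [D ( [B [C [D s]]] )]]]]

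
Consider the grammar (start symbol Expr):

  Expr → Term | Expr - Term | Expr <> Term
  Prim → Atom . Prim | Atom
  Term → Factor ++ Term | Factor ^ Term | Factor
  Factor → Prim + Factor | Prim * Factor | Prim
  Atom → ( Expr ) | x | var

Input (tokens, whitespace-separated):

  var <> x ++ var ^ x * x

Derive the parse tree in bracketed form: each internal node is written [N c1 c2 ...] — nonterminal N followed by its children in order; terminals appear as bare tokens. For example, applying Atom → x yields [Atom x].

Expr
Expr <> Term
Term <> Term
Factor <> Term
Prim <> Term
Atom <> Term
var <> Term
var <> Factor ++ Term
var <> Prim ++ Term
var <> Atom ++ Term
var <> x ++ Term
var <> x ++ Factor ^ Term
var <> x ++ Prim ^ Term
var <> x ++ Atom ^ Term
var <> x ++ var ^ Term
var <> x ++ var ^ Factor
var <> x ++ var ^ Prim * Factor
var <> x ++ var ^ Atom * Factor
var <> x ++ var ^ x * Factor
var <> x ++ var ^ x * Prim
var <> x ++ var ^ x * Atom
var <> x ++ var ^ x * x

[Expr [Expr [Term [Factor [Prim [Atom var]]]]] <> [Term [Factor [Prim [Atom x]]] ++ [Term [Factor [Prim [Atom var]]] ^ [Term [Factor [Prim [Atom x]] * [Factor [Prim [Atom x]]]]]]]]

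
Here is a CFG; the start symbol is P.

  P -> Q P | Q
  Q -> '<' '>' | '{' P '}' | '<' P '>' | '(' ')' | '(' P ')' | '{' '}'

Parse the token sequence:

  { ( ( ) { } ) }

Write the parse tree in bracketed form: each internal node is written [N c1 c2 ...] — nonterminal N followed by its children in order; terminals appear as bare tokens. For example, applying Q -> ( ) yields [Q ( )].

[P [Q { [P [Q ( [P [Q ( )] [P [Q { }]]] )]] }]]

P
Q
{ P }
{ Q }
{ ( P ) }
{ ( Q P ) }
{ ( ( ) P ) }
{ ( ( ) Q ) }
{ ( ( ) { } ) }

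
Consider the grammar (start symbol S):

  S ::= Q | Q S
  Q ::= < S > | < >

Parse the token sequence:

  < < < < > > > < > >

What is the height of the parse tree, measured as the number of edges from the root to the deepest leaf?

8

[S [Q < [S [Q < [S [Q < [S [Q < >]] >]] >] [S [Q < >]]] >]]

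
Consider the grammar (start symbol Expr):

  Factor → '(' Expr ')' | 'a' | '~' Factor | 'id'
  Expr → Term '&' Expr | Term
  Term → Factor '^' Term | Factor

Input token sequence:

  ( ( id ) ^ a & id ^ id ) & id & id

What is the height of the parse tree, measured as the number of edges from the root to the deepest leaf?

[Expr [Term [Factor ( [Expr [Term [Factor ( [Expr [Term [Factor id]]] )] ^ [Term [Factor a]]] & [Expr [Term [Factor id] ^ [Term [Factor id]]]]] )]] & [Expr [Term [Factor id]] & [Expr [Term [Factor id]]]]]

9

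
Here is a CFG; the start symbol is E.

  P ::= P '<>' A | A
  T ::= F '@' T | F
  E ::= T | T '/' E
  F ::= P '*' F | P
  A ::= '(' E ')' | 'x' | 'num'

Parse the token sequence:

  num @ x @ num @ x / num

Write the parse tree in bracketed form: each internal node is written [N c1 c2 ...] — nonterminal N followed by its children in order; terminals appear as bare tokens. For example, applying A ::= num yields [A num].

[E [T [F [P [A num]]] @ [T [F [P [A x]]] @ [T [F [P [A num]]] @ [T [F [P [A x]]]]]]] / [E [T [F [P [A num]]]]]]

E
T / E
F @ T / E
P @ T / E
A @ T / E
num @ T / E
num @ F @ T / E
num @ P @ T / E
num @ A @ T / E
num @ x @ T / E
num @ x @ F @ T / E
num @ x @ P @ T / E
num @ x @ A @ T / E
num @ x @ num @ T / E
num @ x @ num @ F / E
num @ x @ num @ P / E
num @ x @ num @ A / E
num @ x @ num @ x / E
num @ x @ num @ x / T
num @ x @ num @ x / F
num @ x @ num @ x / P
num @ x @ num @ x / A
num @ x @ num @ x / num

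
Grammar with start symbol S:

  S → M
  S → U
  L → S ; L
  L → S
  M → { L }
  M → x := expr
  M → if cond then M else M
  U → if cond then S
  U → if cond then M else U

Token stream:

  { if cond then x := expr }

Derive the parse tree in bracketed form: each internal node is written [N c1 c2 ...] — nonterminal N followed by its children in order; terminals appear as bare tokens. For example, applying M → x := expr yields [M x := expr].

S
M
{ L }
{ S }
{ U }
{ if cond then S }
{ if cond then M }
{ if cond then x := expr }

[S [M { [L [S [U if cond then [S [M x := expr]]]]] }]]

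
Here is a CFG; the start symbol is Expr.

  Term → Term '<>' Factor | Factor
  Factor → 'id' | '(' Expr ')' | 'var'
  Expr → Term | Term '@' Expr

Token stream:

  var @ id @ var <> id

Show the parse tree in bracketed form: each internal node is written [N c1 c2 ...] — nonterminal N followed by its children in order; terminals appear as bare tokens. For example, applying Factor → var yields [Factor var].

Expr
Term @ Expr
Factor @ Expr
var @ Expr
var @ Term @ Expr
var @ Factor @ Expr
var @ id @ Expr
var @ id @ Term
var @ id @ Term <> Factor
var @ id @ Factor <> Factor
var @ id @ var <> Factor
var @ id @ var <> id

[Expr [Term [Factor var]] @ [Expr [Term [Factor id]] @ [Expr [Term [Term [Factor var]] <> [Factor id]]]]]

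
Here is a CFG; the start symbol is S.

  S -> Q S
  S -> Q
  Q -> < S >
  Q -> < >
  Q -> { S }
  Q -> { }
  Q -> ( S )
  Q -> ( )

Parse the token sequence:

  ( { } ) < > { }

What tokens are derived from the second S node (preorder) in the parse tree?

{ }

[S [Q ( [S [Q { }]] )] [S [Q < >] [S [Q { }]]]]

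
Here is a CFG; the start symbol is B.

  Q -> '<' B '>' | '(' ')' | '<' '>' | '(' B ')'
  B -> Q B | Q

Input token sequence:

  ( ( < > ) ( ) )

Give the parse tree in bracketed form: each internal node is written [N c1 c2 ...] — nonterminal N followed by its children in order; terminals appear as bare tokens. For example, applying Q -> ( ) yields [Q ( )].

B
Q
( B )
( Q B )
( ( B ) B )
( ( Q ) B )
( ( < > ) B )
( ( < > ) Q )
( ( < > ) ( ) )

[B [Q ( [B [Q ( [B [Q < >]] )] [B [Q ( )]]] )]]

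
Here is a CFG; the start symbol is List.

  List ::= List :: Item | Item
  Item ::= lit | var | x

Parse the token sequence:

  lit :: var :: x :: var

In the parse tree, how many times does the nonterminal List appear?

[List [List [List [List [Item lit]] :: [Item var]] :: [Item x]] :: [Item var]]

4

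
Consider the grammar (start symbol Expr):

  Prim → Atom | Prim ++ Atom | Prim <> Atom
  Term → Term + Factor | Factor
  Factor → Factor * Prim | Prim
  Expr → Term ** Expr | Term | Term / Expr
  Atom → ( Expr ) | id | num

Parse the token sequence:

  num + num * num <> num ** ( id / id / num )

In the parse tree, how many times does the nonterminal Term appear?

6

[Expr [Term [Term [Factor [Prim [Atom num]]]] + [Factor [Factor [Prim [Atom num]]] * [Prim [Prim [Atom num]] <> [Atom num]]]] ** [Expr [Term [Factor [Prim [Atom ( [Expr [Term [Factor [Prim [Atom id]]]] / [Expr [Term [Factor [Prim [Atom id]]]] / [Expr [Term [Factor [Prim [Atom num]]]]]]] )]]]]]]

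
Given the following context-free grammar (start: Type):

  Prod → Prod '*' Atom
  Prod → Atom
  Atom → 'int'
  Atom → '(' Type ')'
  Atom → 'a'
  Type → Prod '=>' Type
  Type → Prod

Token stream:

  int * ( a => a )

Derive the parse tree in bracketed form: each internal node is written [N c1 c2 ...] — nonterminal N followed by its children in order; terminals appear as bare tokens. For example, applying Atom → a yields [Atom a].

Type
Prod
Prod * Atom
Atom * Atom
int * Atom
int * ( Type )
int * ( Prod => Type )
int * ( Atom => Type )
int * ( a => Type )
int * ( a => Prod )
int * ( a => Atom )
int * ( a => a )

[Type [Prod [Prod [Atom int]] * [Atom ( [Type [Prod [Atom a]] => [Type [Prod [Atom a]]]] )]]]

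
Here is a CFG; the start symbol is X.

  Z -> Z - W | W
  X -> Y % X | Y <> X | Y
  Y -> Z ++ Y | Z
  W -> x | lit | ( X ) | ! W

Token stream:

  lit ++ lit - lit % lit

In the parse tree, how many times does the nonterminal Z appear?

4

[X [Y [Z [W lit]] ++ [Y [Z [Z [W lit]] - [W lit]]]] % [X [Y [Z [W lit]]]]]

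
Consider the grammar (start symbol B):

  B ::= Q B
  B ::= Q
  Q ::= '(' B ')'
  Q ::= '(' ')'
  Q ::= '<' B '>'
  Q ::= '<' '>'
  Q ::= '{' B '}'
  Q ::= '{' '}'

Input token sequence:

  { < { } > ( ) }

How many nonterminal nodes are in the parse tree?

8

[B [Q { [B [Q < [B [Q { }]] >] [B [Q ( )]]] }]]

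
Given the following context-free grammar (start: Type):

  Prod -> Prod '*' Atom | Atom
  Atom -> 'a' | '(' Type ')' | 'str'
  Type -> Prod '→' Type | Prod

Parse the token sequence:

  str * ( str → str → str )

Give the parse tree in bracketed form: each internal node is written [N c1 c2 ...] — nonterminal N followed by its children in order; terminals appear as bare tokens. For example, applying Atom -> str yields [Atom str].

Type
Prod
Prod * Atom
Atom * Atom
str * Atom
str * ( Type )
str * ( Prod → Type )
str * ( Atom → Type )
str * ( str → Type )
str * ( str → Prod → Type )
str * ( str → Atom → Type )
str * ( str → str → Type )
str * ( str → str → Prod )
str * ( str → str → Atom )
str * ( str → str → str )

[Type [Prod [Prod [Atom str]] * [Atom ( [Type [Prod [Atom str]] → [Type [Prod [Atom str]] → [Type [Prod [Atom str]]]]] )]]]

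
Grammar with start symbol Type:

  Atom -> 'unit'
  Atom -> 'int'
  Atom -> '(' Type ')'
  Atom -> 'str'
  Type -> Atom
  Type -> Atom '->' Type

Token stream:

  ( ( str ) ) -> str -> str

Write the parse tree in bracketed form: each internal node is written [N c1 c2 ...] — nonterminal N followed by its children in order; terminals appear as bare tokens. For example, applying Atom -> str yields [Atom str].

Type
Atom -> Type
( Type ) -> Type
( Atom ) -> Type
( ( Type ) ) -> Type
( ( Atom ) ) -> Type
( ( str ) ) -> Type
( ( str ) ) -> Atom -> Type
( ( str ) ) -> str -> Type
( ( str ) ) -> str -> Atom
( ( str ) ) -> str -> str

[Type [Atom ( [Type [Atom ( [Type [Atom str]] )]] )] -> [Type [Atom str] -> [Type [Atom str]]]]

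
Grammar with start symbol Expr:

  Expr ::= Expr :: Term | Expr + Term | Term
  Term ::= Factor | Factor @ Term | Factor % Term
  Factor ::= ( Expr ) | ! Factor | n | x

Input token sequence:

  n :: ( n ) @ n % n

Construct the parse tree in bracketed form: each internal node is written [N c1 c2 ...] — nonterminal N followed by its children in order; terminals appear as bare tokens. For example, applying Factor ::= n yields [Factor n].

[Expr [Expr [Term [Factor n]]] :: [Term [Factor ( [Expr [Term [Factor n]]] )] @ [Term [Factor n] % [Term [Factor n]]]]]

Expr
Expr :: Term
Term :: Term
Factor :: Term
n :: Term
n :: Factor @ Term
n :: ( Expr ) @ Term
n :: ( Term ) @ Term
n :: ( Factor ) @ Term
n :: ( n ) @ Term
n :: ( n ) @ Factor % Term
n :: ( n ) @ n % Term
n :: ( n ) @ n % Factor
n :: ( n ) @ n % n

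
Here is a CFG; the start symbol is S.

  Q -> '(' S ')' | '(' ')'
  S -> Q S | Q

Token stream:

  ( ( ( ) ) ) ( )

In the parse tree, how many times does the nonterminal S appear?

[S [Q ( [S [Q ( [S [Q ( )]] )]] )] [S [Q ( )]]]

4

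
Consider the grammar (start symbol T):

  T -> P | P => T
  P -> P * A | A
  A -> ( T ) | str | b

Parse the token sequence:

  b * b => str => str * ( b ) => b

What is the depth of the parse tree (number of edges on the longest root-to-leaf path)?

8

[T [P [P [A b]] * [A b]] => [T [P [A str]] => [T [P [P [A str]] * [A ( [T [P [A b]]] )]] => [T [P [A b]]]]]]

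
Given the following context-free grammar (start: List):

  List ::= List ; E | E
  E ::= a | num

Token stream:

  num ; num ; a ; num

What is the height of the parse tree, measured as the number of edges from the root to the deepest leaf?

5

[List [List [List [List [E num]] ; [E num]] ; [E a]] ; [E num]]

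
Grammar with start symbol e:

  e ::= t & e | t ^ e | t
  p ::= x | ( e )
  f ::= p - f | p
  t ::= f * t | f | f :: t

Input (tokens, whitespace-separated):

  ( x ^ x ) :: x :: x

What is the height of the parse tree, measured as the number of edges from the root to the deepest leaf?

[e [t [f [p ( [e [t [f [p x]]] ^ [e [t [f [p x]]]]] )]] :: [t [f [p x]] :: [t [f [p x]]]]]]

9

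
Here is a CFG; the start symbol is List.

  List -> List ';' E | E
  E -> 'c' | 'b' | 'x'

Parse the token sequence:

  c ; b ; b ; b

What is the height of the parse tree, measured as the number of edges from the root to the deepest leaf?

[List [List [List [List [E c]] ; [E b]] ; [E b]] ; [E b]]

5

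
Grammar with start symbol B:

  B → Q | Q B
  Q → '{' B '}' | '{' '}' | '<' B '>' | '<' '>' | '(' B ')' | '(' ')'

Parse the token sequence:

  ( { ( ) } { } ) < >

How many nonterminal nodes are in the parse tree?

[B [Q ( [B [Q { [B [Q ( )]] }] [B [Q { }]]] )] [B [Q < >]]]

10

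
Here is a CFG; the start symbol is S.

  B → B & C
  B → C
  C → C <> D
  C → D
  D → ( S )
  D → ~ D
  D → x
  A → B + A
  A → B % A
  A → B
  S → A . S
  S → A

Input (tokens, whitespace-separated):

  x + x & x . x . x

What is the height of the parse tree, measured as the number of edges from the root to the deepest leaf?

7

[S [A [B [C [D x]]] + [A [B [B [C [D x]]] & [C [D x]]]]] . [S [A [B [C [D x]]]] . [S [A [B [C [D x]]]]]]]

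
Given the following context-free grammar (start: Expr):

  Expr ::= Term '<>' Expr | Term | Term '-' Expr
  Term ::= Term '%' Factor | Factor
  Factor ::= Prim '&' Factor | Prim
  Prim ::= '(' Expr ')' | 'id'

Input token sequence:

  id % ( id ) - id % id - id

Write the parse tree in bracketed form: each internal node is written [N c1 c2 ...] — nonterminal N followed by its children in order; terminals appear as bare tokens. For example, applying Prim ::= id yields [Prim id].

Expr
Term - Expr
Term % Factor - Expr
Factor % Factor - Expr
Prim % Factor - Expr
id % Factor - Expr
id % Prim - Expr
id % ( Expr ) - Expr
id % ( Term ) - Expr
id % ( Factor ) - Expr
id % ( Prim ) - Expr
id % ( id ) - Expr
id % ( id ) - Term - Expr
id % ( id ) - Term % Factor - Expr
id % ( id ) - Factor % Factor - Expr
id % ( id ) - Prim % Factor - Expr
id % ( id ) - id % Factor - Expr
id % ( id ) - id % Prim - Expr
id % ( id ) - id % id - Expr
id % ( id ) - id % id - Term
id % ( id ) - id % id - Factor
id % ( id ) - id % id - Prim
id % ( id ) - id % id - id

[Expr [Term [Term [Factor [Prim id]]] % [Factor [Prim ( [Expr [Term [Factor [Prim id]]]] )]]] - [Expr [Term [Term [Factor [Prim id]]] % [Factor [Prim id]]] - [Expr [Term [Factor [Prim id]]]]]]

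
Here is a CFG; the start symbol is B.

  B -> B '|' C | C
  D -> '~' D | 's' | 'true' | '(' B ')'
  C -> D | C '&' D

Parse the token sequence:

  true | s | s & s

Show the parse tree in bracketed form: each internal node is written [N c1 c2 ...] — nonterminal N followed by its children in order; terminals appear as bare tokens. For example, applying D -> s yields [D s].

[B [B [B [C [D true]]] | [C [D s]]] | [C [C [D s]] & [D s]]]

B
B | C
B | C | C
C | C | C
D | C | C
true | C | C
true | D | C
true | s | C
true | s | C & D
true | s | D & D
true | s | s & D
true | s | s & s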